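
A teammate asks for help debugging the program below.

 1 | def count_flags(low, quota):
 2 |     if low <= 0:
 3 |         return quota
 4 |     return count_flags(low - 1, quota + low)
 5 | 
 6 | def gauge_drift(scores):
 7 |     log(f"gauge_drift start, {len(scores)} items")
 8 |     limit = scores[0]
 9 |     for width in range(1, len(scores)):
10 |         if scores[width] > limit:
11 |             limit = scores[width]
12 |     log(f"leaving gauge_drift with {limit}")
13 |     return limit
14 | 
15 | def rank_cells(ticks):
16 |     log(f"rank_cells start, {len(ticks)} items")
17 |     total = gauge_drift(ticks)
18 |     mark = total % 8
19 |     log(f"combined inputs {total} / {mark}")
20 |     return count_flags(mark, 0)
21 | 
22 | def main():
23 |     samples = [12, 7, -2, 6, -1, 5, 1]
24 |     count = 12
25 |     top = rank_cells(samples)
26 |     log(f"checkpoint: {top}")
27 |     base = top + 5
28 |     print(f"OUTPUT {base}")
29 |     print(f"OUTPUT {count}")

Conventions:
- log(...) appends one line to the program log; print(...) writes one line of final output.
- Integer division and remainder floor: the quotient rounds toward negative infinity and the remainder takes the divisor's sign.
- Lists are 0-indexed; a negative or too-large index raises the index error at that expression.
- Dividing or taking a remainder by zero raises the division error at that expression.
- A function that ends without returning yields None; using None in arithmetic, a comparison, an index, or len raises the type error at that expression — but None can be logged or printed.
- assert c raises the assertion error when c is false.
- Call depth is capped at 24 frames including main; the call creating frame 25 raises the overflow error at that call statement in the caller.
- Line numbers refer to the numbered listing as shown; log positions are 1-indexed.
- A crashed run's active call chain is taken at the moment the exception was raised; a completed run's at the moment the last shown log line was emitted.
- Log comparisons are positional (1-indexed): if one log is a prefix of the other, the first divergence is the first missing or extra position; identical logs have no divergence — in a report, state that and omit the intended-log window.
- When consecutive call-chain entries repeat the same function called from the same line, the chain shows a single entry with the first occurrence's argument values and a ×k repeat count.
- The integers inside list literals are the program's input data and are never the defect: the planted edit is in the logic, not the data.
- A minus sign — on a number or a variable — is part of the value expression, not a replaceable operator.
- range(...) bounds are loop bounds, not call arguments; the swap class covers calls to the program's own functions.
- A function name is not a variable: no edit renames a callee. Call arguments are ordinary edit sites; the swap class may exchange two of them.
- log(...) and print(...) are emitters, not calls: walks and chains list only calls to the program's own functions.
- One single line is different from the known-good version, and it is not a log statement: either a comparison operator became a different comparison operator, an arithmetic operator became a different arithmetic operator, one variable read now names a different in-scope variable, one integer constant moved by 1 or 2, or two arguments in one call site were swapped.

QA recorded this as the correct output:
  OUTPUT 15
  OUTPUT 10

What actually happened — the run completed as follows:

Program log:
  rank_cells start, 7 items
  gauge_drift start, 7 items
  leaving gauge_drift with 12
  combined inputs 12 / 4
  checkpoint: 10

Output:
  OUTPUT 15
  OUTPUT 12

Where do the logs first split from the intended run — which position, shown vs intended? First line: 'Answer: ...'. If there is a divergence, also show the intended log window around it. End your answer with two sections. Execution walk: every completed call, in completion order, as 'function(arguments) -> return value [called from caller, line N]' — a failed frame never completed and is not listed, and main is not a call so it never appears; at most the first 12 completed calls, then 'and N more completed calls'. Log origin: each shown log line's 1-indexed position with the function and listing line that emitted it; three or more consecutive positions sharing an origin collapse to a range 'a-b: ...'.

Answer: there is none — every log position agrees.
Execution walk:
  gauge_drift([12, 7, -2, 6, -1, 5, 1]) -> 12  [called from rank_cells, line 17]
  count_flags(0, 10) -> 10  [called from count_flags, line 4]
  count_flags(1, 9) -> 10  [called from count_flags, line 4]
  count_flags(2, 7) -> 10  [called from count_flags, line 4]
  count_flags(3, 4) -> 10  [called from count_flags, line 4]
  count_flags(4, 0) -> 10  [called from rank_cells, line 20]
  rank_cells([12, 7, -2, 6, -1, 5, 1]) -> 10  [called from main, line 25]
Log line origins:
  1 — rank_cells, line 16
  2 — gauge_drift, line 7
  3 — gauge_drift, line 12
  4 — rank_cells, line 19
  5 — main, line 26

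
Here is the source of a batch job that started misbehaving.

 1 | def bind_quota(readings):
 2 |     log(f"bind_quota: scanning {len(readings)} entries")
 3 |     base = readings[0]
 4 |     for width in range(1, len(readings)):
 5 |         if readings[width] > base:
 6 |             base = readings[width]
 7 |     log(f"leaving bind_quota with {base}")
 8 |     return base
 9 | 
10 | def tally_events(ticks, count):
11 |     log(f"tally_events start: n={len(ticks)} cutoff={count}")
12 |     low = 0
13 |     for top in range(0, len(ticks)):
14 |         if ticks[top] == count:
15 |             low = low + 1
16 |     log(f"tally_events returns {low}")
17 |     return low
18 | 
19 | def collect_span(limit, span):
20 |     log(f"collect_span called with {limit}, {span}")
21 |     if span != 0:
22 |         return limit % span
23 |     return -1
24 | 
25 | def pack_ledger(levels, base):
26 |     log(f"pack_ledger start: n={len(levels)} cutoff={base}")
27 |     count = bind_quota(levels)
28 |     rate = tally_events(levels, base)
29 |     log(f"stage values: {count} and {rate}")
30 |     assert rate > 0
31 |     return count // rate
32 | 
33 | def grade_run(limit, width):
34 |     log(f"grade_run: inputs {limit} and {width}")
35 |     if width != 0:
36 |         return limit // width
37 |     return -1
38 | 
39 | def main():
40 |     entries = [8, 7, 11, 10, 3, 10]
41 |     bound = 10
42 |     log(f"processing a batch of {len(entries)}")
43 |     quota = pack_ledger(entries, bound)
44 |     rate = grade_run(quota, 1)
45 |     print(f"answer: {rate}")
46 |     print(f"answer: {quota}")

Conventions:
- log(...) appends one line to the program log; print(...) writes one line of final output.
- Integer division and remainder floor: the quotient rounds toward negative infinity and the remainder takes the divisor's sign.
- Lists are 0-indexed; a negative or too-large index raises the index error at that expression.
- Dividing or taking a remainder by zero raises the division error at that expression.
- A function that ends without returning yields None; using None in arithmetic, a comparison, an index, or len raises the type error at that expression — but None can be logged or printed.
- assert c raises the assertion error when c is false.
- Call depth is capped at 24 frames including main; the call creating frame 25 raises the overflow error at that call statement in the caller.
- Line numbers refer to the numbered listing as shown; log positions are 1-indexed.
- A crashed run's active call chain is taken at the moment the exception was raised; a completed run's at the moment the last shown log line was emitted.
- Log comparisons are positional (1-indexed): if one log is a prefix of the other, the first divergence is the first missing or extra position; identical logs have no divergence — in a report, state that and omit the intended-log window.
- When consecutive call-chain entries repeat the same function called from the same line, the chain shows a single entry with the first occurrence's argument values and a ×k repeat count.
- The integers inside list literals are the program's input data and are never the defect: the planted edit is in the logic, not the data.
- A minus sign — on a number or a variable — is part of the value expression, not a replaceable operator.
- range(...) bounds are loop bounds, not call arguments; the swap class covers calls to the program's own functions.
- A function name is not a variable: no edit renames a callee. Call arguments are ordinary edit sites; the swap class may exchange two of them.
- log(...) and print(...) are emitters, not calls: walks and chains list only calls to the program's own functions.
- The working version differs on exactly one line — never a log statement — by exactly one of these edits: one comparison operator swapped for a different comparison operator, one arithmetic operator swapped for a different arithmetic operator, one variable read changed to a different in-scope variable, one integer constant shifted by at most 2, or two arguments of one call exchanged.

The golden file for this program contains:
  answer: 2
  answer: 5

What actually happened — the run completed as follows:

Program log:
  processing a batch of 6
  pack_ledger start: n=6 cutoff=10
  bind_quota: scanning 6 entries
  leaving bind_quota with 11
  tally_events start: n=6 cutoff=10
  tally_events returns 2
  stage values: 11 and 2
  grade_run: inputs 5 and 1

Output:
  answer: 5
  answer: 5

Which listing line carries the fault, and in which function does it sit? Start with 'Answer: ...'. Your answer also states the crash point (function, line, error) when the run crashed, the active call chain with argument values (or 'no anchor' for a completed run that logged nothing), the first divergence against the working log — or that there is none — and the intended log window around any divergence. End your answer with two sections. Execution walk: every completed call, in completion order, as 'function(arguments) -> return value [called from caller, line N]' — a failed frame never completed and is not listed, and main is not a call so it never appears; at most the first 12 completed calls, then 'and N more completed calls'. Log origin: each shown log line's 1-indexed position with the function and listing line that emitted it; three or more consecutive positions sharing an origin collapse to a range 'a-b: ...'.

Answer: the defect is in main at line 44.
Key observation: Everything matches until log position 8, which reads 'grade_run: inputs 5 and 1' in place of 'grade_run: inputs 5 and 2'.
Call chain: main -> grade_run(5, 1) (called at line 44).
First divergence: position 8 — shown 'grade_run: inputs 5 and 1', intended 'grade_run: inputs 5 and 2'.
Intended log window:
  6: tally_events returns 2
  7: stage values: 11 and 2
  8: grade_run: inputs 5 and 2
Execution walk:
  bind_quota([8, 7, 11, 10, 3, 10]) -> 11  [called from pack_ledger, line 27]
  tally_events([8, 7, 11, 10, 3, 10], 10) -> 2  [called from pack_ledger, line 28]
  pack_ledger([8, 7, 11, 10, 3, 10], 10) -> 5  [called from main, line 43]
  grade_run(5, 1) -> 5  [called from main, line 44]
Log line origins:
  1 — main, line 42
  2 — pack_ledger, line 26
  3 — bind_quota, line 2
  4 — bind_quota, line 7
  5 — tally_events, line 11
  6 — tally_events, line 16
  7 — pack_ledger, line 29
  8 — grade_run, line 34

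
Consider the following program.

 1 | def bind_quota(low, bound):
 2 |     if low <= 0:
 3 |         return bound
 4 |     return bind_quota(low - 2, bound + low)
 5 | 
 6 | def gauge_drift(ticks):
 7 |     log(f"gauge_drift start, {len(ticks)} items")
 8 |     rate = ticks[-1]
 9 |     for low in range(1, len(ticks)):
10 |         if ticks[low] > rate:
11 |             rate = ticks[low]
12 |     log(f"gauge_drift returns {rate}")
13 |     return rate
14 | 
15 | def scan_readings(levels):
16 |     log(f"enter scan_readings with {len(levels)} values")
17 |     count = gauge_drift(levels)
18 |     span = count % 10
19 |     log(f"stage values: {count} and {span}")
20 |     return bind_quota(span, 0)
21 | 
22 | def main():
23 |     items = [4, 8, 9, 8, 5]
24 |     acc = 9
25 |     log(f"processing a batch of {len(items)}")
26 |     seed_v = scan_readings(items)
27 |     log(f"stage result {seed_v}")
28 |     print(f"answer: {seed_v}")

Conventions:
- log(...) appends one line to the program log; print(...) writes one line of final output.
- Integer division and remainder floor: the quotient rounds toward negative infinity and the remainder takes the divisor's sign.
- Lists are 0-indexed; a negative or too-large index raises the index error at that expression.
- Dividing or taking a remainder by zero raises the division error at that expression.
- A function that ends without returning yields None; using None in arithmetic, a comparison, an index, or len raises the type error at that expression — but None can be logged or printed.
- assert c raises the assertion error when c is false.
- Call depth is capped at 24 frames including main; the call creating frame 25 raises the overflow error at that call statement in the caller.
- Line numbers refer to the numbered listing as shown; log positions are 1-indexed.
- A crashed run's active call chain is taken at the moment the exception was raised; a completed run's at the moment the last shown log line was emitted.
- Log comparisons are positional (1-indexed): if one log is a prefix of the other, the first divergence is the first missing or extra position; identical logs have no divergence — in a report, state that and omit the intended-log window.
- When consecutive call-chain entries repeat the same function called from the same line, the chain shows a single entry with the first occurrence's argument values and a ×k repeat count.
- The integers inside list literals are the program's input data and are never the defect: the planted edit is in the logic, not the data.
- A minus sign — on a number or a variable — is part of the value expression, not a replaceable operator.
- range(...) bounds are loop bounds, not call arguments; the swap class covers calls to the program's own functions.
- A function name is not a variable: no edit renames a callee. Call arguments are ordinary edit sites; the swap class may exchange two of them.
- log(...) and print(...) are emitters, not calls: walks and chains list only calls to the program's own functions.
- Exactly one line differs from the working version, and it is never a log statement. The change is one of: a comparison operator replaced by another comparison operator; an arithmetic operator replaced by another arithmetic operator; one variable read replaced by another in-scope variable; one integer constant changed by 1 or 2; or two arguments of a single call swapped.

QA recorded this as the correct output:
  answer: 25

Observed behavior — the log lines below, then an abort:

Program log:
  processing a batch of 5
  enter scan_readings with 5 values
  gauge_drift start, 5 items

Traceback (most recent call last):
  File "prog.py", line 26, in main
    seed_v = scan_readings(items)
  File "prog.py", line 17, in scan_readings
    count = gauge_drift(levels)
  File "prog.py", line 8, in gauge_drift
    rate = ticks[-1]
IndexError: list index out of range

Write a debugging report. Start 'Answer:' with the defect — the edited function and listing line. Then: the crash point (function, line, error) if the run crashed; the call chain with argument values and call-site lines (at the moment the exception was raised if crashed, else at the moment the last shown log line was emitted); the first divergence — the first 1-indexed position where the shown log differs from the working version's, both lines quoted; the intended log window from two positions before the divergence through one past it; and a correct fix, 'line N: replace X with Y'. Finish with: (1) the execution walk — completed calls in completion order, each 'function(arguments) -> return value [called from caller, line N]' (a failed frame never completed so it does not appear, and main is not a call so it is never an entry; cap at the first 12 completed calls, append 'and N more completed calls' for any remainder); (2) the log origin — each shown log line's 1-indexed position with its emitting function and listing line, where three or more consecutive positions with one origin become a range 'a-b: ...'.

Answer: the defect is in gauge_drift at line 8.
Key fact: The log ends early — 3 lines, where the working version next logs 'gauge_drift returns 9'.
Crash: gauge_drift, line 8, IndexError.
Call chain: main -> scan_readings([4, 8, 9, 8, 5]) (called at line 26) -> gauge_drift([4, 8, 9, 8, 5]) (called at line 17).
First divergence: position 4 — the faulty run's log ends after 3 lines; the working version continues with 'gauge_drift returns 9'.
Intended log window:
  2: enter scan_readings with 5 values
  3: gauge_drift start, 5 items
  4: gauge_drift returns 9
  5: stage values: 9 and 9
Execution walk:
  (no call completed)
Log origins:
  1 — main, line 25
  2 — scan_readings, line 16
  3 — gauge_drift, line 7
A correct fix: line 8: replace `-1` with `0`.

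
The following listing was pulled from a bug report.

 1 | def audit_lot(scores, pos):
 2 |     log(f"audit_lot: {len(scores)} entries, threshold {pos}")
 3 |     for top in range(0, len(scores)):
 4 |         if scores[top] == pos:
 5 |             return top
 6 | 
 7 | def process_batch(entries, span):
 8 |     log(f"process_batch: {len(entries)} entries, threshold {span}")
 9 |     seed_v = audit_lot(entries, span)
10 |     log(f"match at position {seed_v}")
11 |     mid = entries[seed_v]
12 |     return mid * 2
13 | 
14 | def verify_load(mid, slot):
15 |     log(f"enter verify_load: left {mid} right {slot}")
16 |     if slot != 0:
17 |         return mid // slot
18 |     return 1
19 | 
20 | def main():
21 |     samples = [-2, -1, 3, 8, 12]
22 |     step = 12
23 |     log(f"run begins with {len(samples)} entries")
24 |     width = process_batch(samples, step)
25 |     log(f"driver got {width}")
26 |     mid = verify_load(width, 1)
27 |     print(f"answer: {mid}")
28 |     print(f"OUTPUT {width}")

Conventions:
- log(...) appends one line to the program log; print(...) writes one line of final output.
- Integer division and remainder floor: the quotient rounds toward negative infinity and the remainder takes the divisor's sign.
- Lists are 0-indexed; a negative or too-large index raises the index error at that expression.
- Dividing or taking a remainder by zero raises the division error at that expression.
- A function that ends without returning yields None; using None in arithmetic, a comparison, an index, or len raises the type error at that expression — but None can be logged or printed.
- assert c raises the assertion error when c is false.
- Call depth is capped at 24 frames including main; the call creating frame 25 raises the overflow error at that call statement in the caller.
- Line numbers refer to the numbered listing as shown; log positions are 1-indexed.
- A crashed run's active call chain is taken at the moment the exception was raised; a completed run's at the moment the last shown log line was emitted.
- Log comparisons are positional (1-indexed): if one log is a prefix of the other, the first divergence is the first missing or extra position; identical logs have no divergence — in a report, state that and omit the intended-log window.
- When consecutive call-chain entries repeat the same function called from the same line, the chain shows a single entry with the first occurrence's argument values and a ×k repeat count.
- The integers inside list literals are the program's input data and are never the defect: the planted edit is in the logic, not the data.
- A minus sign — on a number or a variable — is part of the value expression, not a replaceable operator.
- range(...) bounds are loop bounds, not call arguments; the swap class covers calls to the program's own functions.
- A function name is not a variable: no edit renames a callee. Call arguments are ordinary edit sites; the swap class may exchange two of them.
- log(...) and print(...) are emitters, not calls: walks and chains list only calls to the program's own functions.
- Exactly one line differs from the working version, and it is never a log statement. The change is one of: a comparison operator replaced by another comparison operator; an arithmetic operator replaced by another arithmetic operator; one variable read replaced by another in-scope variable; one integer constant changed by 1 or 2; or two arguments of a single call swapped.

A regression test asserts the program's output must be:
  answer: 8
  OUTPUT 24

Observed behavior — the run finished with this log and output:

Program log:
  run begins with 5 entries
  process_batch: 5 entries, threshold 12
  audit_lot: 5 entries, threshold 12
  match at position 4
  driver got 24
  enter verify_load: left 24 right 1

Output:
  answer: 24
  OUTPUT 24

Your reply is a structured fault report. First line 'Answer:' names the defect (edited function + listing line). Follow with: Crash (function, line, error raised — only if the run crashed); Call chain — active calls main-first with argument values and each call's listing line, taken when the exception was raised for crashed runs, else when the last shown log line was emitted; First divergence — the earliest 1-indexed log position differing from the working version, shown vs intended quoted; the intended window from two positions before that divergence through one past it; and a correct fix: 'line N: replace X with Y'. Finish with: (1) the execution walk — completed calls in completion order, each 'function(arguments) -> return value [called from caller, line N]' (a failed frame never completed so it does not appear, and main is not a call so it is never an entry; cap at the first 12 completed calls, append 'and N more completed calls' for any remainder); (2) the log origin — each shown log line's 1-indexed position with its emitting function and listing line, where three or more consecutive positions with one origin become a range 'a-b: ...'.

Answer: the defect is in main at line 26.
The tell: Log line 6 is where behavior first shows: 'enter verify_load: left 24 right 1' appears instead of 'enter verify_load: left 24 right 3'.
Call chain: main -> verify_load(24, 1) (called at line 26).
First divergence: position 6; shown 'enter verify_load: left 24 right 1' vs intended 'enter verify_load: left 24 right 3'.
Intended log window:
  4: match at position 4
  5: driver got 24
  6: enter verify_load: left 24 right 3
Execution walk:
  audit_lot([-2, -1, 3, 8, 12], 12) -> 4  [called from process_batch, line 9]
  process_batch([-2, -1, 3, 8, 12], 12) -> 24  [called from main, line 24]
  verify_load(24, 1) -> 24  [called from main, line 26]
Log origin:
  1: logged in main at line 23
  2: logged in process_batch at line 8
  3: logged in audit_lot at line 2
  4: logged in process_batch at line 10
  5: logged in main at line 25
  6: logged in verify_load at line 15
A correct fix: line 26: replace `1` with `3`.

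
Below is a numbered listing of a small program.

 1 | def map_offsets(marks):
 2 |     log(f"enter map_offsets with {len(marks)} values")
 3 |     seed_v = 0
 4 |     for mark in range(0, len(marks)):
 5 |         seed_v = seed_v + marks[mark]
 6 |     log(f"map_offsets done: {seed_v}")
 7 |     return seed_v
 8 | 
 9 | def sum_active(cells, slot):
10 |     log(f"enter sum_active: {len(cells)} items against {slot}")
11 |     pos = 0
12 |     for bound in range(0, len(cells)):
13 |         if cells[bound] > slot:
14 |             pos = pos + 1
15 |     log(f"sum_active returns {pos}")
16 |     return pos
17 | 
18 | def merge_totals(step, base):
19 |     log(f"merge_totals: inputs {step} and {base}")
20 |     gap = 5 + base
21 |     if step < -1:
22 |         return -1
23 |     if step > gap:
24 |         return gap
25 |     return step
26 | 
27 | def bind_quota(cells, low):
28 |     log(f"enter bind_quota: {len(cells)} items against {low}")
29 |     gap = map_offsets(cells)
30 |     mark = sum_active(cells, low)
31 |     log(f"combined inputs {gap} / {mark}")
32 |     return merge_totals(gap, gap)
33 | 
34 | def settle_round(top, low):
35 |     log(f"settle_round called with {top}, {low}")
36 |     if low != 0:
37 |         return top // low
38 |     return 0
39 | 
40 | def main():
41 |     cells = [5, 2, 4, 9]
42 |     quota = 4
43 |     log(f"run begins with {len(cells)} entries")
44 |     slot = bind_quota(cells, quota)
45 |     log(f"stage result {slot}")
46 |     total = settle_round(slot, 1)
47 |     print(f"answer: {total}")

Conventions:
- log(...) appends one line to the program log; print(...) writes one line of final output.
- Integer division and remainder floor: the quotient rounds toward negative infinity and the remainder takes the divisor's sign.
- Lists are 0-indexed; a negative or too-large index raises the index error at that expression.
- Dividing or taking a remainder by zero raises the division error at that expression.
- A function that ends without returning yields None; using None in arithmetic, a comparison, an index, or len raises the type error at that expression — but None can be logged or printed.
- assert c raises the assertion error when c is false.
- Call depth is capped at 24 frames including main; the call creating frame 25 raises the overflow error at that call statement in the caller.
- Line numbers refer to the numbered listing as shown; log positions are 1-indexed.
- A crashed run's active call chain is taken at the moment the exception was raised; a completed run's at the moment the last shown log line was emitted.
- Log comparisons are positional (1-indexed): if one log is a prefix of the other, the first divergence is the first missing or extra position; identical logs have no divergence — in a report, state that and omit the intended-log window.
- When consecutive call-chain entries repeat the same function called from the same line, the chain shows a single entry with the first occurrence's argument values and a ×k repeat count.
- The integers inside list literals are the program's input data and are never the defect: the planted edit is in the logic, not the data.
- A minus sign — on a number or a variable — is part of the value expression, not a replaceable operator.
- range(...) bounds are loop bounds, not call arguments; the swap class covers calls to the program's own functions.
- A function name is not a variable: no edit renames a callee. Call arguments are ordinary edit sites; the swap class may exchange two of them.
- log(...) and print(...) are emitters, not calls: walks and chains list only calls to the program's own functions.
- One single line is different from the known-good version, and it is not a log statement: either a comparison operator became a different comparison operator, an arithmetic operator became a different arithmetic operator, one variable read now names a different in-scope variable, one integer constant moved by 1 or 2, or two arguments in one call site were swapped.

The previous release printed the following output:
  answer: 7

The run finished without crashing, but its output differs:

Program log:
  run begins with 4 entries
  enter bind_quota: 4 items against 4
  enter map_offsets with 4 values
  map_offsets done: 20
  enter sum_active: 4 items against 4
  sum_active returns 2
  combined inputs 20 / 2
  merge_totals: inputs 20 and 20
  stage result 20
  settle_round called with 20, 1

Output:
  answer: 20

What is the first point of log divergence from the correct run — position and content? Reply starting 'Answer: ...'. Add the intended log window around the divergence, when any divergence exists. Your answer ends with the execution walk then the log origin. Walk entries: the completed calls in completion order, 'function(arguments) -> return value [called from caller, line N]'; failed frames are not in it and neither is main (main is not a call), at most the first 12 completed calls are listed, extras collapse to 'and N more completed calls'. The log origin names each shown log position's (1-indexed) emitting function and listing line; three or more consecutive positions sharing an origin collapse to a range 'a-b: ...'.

Answer: position 8 — the shown line 'merge_totals: inputs 20 and 20' should read 'merge_totals: inputs 20 and 2'.
Intended log window:
  6: sum_active returns 2
  7: combined inputs 20 / 2
  8: merge_totals: inputs 20 and 2
  9: stage result 7
Execution walk:
  map_offsets([5, 2, 4, 9]) -> 20  [called from bind_quota, line 29]
  sum_active([5, 2, 4, 9], 4) -> 2  [called from bind_quota, line 30]
  merge_totals(20, 20) -> 20  [called from bind_quota, line 32]
  bind_quota([5, 2, 4, 9], 4) -> 20  [called from main, line 44]
  settle_round(20, 1) -> 20  [called from main, line 46]
Log origin:
  1 — main, line 43
  2 — bind_quota, line 28
  3 — map_offsets, line 2
  4 — map_offsets, line 6
  5 — sum_active, line 10
  6 — sum_active, line 15
  7 — bind_quota, line 31
  8 — merge_totals, line 19
  9 — main, line 45
  10 — settle_round, line 35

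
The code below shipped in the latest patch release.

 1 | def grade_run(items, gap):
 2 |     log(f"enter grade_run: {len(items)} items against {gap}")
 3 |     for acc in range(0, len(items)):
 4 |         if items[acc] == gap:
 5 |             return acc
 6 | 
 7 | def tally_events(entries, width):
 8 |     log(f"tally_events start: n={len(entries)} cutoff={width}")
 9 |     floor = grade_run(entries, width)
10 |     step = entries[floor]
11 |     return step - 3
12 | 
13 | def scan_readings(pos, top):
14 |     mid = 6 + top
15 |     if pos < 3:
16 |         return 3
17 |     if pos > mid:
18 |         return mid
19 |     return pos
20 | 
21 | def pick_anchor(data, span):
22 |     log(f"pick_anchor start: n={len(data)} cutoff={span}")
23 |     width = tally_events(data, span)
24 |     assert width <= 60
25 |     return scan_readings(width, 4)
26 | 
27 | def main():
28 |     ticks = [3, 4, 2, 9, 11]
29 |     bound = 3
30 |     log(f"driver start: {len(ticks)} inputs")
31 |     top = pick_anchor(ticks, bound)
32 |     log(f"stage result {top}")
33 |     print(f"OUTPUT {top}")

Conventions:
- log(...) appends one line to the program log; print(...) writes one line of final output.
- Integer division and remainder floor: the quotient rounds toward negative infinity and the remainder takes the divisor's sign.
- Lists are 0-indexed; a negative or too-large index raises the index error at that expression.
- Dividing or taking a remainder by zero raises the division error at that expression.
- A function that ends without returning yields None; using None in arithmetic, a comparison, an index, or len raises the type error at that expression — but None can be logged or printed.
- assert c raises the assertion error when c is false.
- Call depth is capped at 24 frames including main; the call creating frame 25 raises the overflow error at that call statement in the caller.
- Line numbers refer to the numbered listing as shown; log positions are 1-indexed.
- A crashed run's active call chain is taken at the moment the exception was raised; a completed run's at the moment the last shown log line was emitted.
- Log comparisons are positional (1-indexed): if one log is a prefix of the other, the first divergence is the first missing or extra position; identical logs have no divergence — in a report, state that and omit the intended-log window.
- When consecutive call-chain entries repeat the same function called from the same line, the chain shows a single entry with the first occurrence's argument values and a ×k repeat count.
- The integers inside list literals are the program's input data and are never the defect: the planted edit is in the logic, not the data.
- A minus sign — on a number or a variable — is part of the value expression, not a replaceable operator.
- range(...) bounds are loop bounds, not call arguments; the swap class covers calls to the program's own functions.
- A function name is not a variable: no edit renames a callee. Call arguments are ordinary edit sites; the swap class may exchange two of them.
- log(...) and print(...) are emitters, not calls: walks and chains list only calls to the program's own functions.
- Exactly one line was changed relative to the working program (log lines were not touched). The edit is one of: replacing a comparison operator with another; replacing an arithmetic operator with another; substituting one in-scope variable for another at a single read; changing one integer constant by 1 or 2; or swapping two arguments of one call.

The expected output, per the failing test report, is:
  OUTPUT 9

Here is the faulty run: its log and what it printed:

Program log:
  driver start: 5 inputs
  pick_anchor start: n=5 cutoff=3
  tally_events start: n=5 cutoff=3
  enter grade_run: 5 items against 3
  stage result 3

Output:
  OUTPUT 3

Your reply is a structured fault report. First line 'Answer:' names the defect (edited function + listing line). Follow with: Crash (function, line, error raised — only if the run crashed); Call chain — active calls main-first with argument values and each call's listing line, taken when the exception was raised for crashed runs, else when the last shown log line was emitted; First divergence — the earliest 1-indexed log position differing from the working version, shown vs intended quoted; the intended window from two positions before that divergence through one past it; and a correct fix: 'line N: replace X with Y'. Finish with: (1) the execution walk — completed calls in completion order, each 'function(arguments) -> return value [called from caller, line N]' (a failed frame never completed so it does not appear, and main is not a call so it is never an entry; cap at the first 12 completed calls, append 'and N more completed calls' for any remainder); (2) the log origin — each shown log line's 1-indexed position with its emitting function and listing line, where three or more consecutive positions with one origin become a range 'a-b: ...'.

Answer: the defect is in tally_events at line 11.
Core observation: The earliest visible damage is log position 5 — 'stage result 3' rather than the intended 'stage result 9'.
Call chain: main.
First divergence: position 5 — shown 'stage result 3', intended 'stage result 9'.
Intended log window:
  3: tally_events start: n=5 cutoff=3
  4: enter grade_run: 5 items against 3
  5: stage result 9
Execution walk:
  grade_run([3, 4, 2, 9, 11], 3) -> 0  [called from tally_events, line 9]
  tally_events([3, 4, 2, 9, 11], 3) -> 0  [called from pick_anchor, line 23]
  scan_readings(0, 4) -> 3  [called from pick_anchor, line 25]
  pick_anchor([3, 4, 2, 9, 11], 3) -> 3  [called from main, line 31]
Log origins:
  1: from main, line 30
  2: from pick_anchor, line 22
  3: from tally_events, line 8
  4: from grade_run, line 2
  5: from main, line 32
A correct fix: line 11: replace `-` with `*`.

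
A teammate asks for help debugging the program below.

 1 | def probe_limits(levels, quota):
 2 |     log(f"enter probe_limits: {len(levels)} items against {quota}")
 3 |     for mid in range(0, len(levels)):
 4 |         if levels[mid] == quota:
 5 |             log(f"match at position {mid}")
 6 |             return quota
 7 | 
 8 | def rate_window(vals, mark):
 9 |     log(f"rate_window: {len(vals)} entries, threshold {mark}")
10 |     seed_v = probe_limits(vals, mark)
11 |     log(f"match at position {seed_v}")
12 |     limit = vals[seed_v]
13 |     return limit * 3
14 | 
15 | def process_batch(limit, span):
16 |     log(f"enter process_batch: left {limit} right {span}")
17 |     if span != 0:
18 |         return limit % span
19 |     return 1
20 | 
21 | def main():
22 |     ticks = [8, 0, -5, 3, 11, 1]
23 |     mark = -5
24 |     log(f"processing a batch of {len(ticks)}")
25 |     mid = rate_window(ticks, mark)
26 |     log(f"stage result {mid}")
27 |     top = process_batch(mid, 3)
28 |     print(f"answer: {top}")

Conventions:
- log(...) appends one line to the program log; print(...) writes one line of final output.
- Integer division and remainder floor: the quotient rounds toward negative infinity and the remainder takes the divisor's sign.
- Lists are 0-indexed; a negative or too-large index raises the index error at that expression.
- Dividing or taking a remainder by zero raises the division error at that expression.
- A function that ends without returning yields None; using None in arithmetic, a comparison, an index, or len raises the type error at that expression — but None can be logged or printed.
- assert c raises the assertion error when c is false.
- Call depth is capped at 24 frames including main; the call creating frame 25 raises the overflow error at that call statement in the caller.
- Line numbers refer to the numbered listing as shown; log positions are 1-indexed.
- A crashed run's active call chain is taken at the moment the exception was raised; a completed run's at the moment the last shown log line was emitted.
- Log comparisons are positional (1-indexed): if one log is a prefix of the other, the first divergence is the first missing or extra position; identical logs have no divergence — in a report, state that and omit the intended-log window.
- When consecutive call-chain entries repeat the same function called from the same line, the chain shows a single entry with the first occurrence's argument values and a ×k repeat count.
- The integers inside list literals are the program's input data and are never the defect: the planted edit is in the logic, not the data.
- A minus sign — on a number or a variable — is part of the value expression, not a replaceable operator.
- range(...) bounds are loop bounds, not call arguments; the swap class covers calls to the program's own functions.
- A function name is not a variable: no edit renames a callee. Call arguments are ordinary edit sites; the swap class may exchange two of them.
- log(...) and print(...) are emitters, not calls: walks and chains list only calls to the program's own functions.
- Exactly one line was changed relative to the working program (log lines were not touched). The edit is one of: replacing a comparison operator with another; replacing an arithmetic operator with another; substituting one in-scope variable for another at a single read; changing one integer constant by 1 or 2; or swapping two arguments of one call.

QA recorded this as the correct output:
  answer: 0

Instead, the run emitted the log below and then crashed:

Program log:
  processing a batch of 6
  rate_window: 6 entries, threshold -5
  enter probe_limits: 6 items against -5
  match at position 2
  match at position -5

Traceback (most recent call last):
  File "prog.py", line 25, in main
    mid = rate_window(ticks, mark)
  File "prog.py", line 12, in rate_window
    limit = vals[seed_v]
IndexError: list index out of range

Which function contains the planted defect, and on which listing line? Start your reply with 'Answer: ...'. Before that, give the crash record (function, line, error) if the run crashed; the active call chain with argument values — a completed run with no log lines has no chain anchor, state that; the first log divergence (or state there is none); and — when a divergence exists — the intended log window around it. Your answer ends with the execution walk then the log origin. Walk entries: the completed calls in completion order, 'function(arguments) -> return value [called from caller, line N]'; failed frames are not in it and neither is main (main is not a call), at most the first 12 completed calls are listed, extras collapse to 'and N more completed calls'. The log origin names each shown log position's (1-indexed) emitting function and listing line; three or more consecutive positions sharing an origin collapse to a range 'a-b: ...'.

Answer: the defect is in probe_limits at line 6.
The tell: At log position 5 the runs split — shown 'match at position -5', but the working version logs 'match at position 2'.
Crash: rate_window, line 12, IndexError.
Call chain: main -> rate_window([8, 0, -5, 3, 11, 1], -5) (called at line 25).
First divergence: position 5 — shown 'match at position -5', intended 'match at position 2'.
Intended log window:
  3: enter probe_limits: 6 items against -5
  4: match at position 2
  5: match at position 2
  6: stage result -15
Execution walk:
  probe_limits([8, 0, -5, 3, 11, 1], -5) -> -5  [called from rate_window, line 10]
Log origin:
  1: logged in main at line 24
  2: logged in rate_window at line 9
  3: logged in probe_limits at line 2
  4: logged in probe_limits at line 5
  5: logged in rate_window at line 11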